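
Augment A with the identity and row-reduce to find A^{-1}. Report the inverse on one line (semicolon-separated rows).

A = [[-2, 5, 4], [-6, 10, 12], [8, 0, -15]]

inverse = [-15 15/2 2; 3/5 -1/5 0; -8 4 1]

Gauss-Jordan on [A | I]:
R1 <- (1/-2)*R1:  [    1  -5/2    -2  |  -1/2     0     0 ]
R2 <- R2 - (-6)*R1:  [  0  -5   0  |  -3   1   0 ]
R3 <- R3 - (8)*R1:  [  0  20   1  |   4   0   1 ]
R2 <- (1/-5)*R2:  [    0     1     0  |   3/5  -1/5     0 ]
R1 <- R1 - (-5/2)*R2:  [    1     0    -2  |     1  -1/2     0 ]
R3 <- R3 - (20)*R2:  [  0   0   1  |  -8   4   1 ]
R1 <- R1 - (-2)*R3:  [    1     0     0  |   -15  15/2     2 ]
Right block of [I | A^{-1}] is the inverse:
[ -15  15/2  2 ]
[ 3/5  -1/5  0 ]
[  -8     4  1 ]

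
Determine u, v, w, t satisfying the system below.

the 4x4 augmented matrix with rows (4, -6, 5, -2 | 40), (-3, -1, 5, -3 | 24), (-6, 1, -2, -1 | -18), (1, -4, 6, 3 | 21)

Forward elimination on [A|b]:
R2 <- R2 - (-3/4)*R1:  [     0  -11/2   35/4   -9/2     54 ]
R3 <- R3 - (-3/2)*R1:  [    0    -8  11/2    -4    42 ]
R4 <- R4 - (1/4)*R1:  [    0  -5/2  19/4   7/2    11 ]
R3 <- R3 - (16/11)*R2:  [       0        0  -159/22    28/11  -402/11 ]
R4 <- R4 - (5/11)*R2:  [       0        0    17/22    61/11  -149/11 ]
R4 <- R4 - (-17/159)*R3:  [       0        0        0  925/159  -925/53 ]
Row echelon form:
[ 4     -6        5       -2  |       40 ]
[ 0  -11/2     35/4     -9/2  |       54 ]
[ 0      0  -159/22    28/11  |  -402/11 ]
[ 0      0        0  925/159  |  -925/53 ]
Back-substitution:
t = (-925/53) / (925/159) = -3
w = (-402/11 - (28/11)*(-3)) / (-159/22) = 4
v = (54 - (35/4)*(4) - (-9/2)*(-3)) / (-11/2) = -1
u = (40 - (-6)*(-1) - (5)*(4) - (-2)*(-3)) / 4 = 2

(2, -1, 4, -3)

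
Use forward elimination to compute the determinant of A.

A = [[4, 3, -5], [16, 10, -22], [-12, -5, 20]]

Forward elimination:
R2 <- R2 - (4)*R1:  [  0  -2  -2 ]
R3 <- R3 - (-3)*R1:  [ 0  4  5 ]
R3 <- R3 - (-2)*R2:  [ 0  0  1 ]
Upper-triangular form:
[ 4   3  -5 ]
[ 0  -2  -2 ]
[ 0   0   1 ]
det(A) = (-1)^0 * (4) * (-2) * (1) = -8  (0 row swaps -> sign +1)

det(A) = -8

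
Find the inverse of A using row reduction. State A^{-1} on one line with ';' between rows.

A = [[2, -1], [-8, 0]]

inverse = [0 -1/8; -1 -1/4]

Gauss-Jordan on [A | I]:
R1 <- (1/2)*R1:  [    1  -1/2  |   1/2     0 ]
R2 <- R2 - (-8)*R1:  [  0  -4  |   4   1 ]
R2 <- (1/-4)*R2:  [    0     1  |    -1  -1/4 ]
R1 <- R1 - (-1/2)*R2:  [    1     0  |     0  -1/8 ]
Right block of [I | A^{-1}] is the inverse:
[  0  -1/8 ]
[ -1  -1/4 ]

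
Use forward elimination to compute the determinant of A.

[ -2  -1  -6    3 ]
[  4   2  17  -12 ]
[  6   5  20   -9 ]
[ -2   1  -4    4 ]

det(A) = 20

Forward elimination:
R2 <- R2 - (-2)*R1:  [  0   0   5  -6 ]
R3 <- R3 - (-3)*R1:  [ 0  2  2  0 ]
R4 <- R4 - (1)*R1:  [ 0  2  2  1 ]
R2 <-> R3   (pivot in column 2 was zero)
[ -2  -1  -6   3 ]
[  0   2   2   0 ]
[  0   0   5  -6 ]
[  0   2   2   1 ]
R4 <- R4 - (1)*R2:  [ 0  0  0  1 ]
Upper-triangular form:
[ -2  -1  -6   3 ]
[  0   2   2   0 ]
[  0   0   5  -6 ]
[  0   0   0   1 ]
det(A) = (-1)^1 * (-2) * (2) * (5) * (1) = 20  (1 row swap -> sign -1)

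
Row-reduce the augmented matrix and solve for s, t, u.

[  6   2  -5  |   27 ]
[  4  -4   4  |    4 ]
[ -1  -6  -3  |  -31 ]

Forward elimination on [A|b]:
R2 <- R2 - (2/3)*R1:  [     0  -16/3   22/3    -14 ]
R3 <- R3 - (-1/6)*R1:  [     0  -17/3  -23/6  -53/2 ]
R3 <- R3 - (17/16)*R2:  [     0      0  -93/8  -93/8 ]
Row echelon form:
[ 6      2     -5  |     27 ]
[ 0  -16/3   22/3  |    -14 ]
[ 0      0  -93/8  |  -93/8 ]
Back-substitution:
u = (-93/8) / (-93/8) = 1
t = (-14 - (22/3)*(1)) / (-16/3) = 4
s = (27 - (2)*(4) - (-5)*(1)) / 6 = 4

(4, 4, 1)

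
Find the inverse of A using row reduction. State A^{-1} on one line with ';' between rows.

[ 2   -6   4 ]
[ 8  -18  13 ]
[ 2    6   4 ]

Gauss-Jordan on [A | I]:
R1 <- (1/2)*R1:  [   1   -3    2  |  1/2    0    0 ]
R2 <- R2 - (8)*R1:  [  0   6  -3  |  -4   1   0 ]
R3 <- R3 - (2)*R1:  [  0  12   0  |  -1   0   1 ]
R2 <- (1/6)*R2:  [    0     1  -1/2  |  -2/3   1/6     0 ]
R1 <- R1 - (-3)*R2:  [    1     0   1/2  |  -3/2   1/2     0 ]
R3 <- R3 - (12)*R2:  [  0   0   6  |   7  -2   1 ]
R3 <- (1/6)*R3:  [    0     0     1  |   7/6  -1/3   1/6 ]
R1 <- R1 - (1/2)*R3:  [      1       0       0  |  -25/12     2/3   -1/12 ]
R2 <- R2 - (-1/2)*R3:  [     0      1      0  |  -1/12      0   1/12 ]
Right block of [I | A^{-1}] is the inverse:
[ -25/12   2/3  -1/12 ]
[  -1/12     0   1/12 ]
[    7/6  -1/3    1/6 ]

inverse = [-25/12 2/3 -1/12; -1/12 0 1/12; 7/6 -1/3 1/6]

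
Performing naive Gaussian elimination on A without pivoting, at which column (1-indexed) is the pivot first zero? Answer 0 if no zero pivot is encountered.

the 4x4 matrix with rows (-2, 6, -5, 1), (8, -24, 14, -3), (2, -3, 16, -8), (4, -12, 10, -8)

Naive forward elimination:
R2 <- R2 - (-4)*R1:  [  0   0  -6   1 ]
R3 <- R3 - (-1)*R1:  [  0   3  11  -7 ]
R4 <- R4 - (-2)*R1:  [  0   0   0  -6 ]
Matrix at this point:
[ -2  6  -5   1 ]
[  0  0  -6   1 ]
[  0  3  11  -7 ]
[  0  0   0  -6 ]
Pivot entry (2,2) is zero but row 3 has 3 in column 2 -> naive elimination stops; a row interchange (e.g. R2 <-> R3) would be required here.

first zero-pivot column = 2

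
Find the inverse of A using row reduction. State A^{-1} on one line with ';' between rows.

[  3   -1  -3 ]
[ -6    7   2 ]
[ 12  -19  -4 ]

Gauss-Jordan on [A | I]:
R1 <- (1/3)*R1:  [    1  -1/3    -1  |   1/3     0     0 ]
R2 <- R2 - (-6)*R1:  [  0   5  -4  |   2   1   0 ]
R3 <- R3 - (12)*R1:  [   0  -15    8  |   -4    0    1 ]
R2 <- (1/5)*R2:  [    0     1  -4/5  |   2/5   1/5     0 ]
R1 <- R1 - (-1/3)*R2:  [      1       0  -19/15  |    7/15    1/15       0 ]
R3 <- R3 - (-15)*R2:  [  0   0  -4  |   2   3   1 ]
R3 <- (1/-4)*R3:  [    0     0     1  |  -1/2  -3/4  -1/4 ]
R1 <- R1 - (-19/15)*R3:  [      1       0       0  |    -1/6  -53/60  -19/60 ]
R2 <- R2 - (-4/5)*R3:  [    0     1     0  |     0  -2/5  -1/5 ]
Right block of [I | A^{-1}] is the inverse:
[ -1/6  -53/60  -19/60 ]
[    0    -2/5    -1/5 ]
[ -1/2    -3/4    -1/4 ]

inverse = [-1/6 -53/60 -19/60; 0 -2/5 -1/5; -1/2 -3/4 -1/4]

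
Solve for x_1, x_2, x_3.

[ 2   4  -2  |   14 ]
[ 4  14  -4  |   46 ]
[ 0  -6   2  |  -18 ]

Forward elimination on [A|b]:
R2 <- R2 - (2)*R1:  [  0   6   0  18 ]
R3 <- R3 - (-1)*R2:  [ 0  0  2  0 ]
Row echelon form:
[ 2  4  -2  |  14 ]
[ 0  6   0  |  18 ]
[ 0  0   2  |   0 ]
Back-substitution:
x_3 = (0) / 2 = 0
x_2 = (18) / 6 = 3
x_1 = (14 - (4)*(3) - (-2)*(0)) / 2 = 1

(1, 3, 0)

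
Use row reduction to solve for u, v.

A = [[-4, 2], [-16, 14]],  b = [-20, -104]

(3, -4)

Forward elimination on [A|b]:
R2 <- R2 - (4)*R1:  [   0    6  -24 ]
Row echelon form:
[ -4  2  |  -20 ]
[  0  6  |  -24 ]
Back-substitution:
v = (-24) / 6 = -4
u = (-20 - (2)*(-4)) / -4 = 3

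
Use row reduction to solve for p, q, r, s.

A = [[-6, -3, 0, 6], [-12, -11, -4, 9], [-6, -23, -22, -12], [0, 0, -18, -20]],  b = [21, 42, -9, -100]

Forward elimination on [A|b]:
R2 <- R2 - (2)*R1:  [  0  -5  -4  -3   0 ]
R3 <- R3 - (1)*R1:  [   0  -20  -22  -18  -30 ]
R3 <- R3 - (4)*R2:  [   0    0   -6   -6  -30 ]
R4 <- R4 - (3)*R3:  [   0    0    0   -2  -10 ]
Row echelon form:
[ -6  -3   0   6  |   21 ]
[  0  -5  -4  -3  |    0 ]
[  0   0  -6  -6  |  -30 ]
[  0   0   0  -2  |  -10 ]
Back-substitution:
s = (-10) / -2 = 5
r = (-30 - (-6)*(5)) / -6 = 0
q = (0 - (-4)*(0) - (-3)*(5)) / -5 = -3
p = (21 - (-3)*(-3) - (6)*(5)) / -6 = 3

(3, -3, 0, 5)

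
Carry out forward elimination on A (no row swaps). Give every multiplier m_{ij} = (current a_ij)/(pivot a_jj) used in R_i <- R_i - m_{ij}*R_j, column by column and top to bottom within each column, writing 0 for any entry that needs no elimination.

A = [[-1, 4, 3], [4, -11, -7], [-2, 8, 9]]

Forward elimination:
R2 <- R2 - (-4)*R1:  [ 0  5  5 ]
R3 <- R3 - (2)*R1:  [ 0  0  3 ]
R3: entry in column 2 is already 0 -> m_{32} = 0 (no row operation needed)
Multipliers (in order of application): m_{21} = -4, m_{31} = 2, m_{32} = 0

multipliers: -4, 2, 0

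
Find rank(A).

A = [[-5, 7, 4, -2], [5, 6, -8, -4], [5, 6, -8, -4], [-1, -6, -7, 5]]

Row reduction:
R2 <- R2 - (-1)*R1:  [  0  13  -4  -6 ]
R3 <- R3 - (-1)*R1:  [  0  13  -4  -6 ]
R4 <- R4 - (1/5)*R1:  [     0  -37/5  -39/5   27/5 ]
R3 <- R3 - (1)*R2:  [ 0  0  0  0 ]
R4 <- R4 - (-37/65)*R2:  [       0        0  -131/13   129/65 ]
R3 <-> R4   (pivot in column 3 was zero)
[ -5   7        4      -2 ]
[  0  13       -4      -6 ]
[  0   0  -131/13  129/65 ]
[  0   0        0       0 ]
Row echelon form:
[ -5   7        4      -2 ]
[  0  13       -4      -6 ]
[  0   0  -131/13  129/65 ]
[  0   0        0       0 ]
Nonzero rows / pivot columns: 3

rank(A) = 3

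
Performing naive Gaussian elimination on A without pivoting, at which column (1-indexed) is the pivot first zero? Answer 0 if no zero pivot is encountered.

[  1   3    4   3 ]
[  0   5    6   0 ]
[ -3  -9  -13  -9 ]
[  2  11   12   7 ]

Naive forward elimination:
R3 <- R3 - (-3)*R1:  [  0   0  -1   0 ]
R4 <- R4 - (2)*R1:  [ 0  5  4  1 ]
R4 <- R4 - (1)*R2:  [  0   0  -2   1 ]
R4 <- R4 - (2)*R3:  [ 0  0  0  1 ]
All pivots nonzero; naive elimination completes without hitting a zero pivot.

first zero-pivot column = 0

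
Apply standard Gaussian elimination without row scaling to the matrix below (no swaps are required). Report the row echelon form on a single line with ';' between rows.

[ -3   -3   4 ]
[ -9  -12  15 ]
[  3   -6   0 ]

Forward elimination:
R2 <- R2 - (3)*R1:  [  0  -3   3 ]
R3 <- R3 - (-1)*R1:  [  0  -9   4 ]
R3 <- R3 - (3)*R2:  [  0   0  -5 ]
Row echelon form:
[ -3  -3   4 ]
[  0  -3   3 ]
[  0   0  -5 ]

REF = [-3 -3 4; 0 -3 3; 0 0 -5]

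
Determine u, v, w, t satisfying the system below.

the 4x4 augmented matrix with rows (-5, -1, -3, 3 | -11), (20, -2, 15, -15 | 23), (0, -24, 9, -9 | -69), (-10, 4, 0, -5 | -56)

Forward elimination on [A|b]:
R2 <- R2 - (-4)*R1:  [   0   -6    3   -3  -21 ]
R4 <- R4 - (2)*R1:  [   0    6    6  -11  -34 ]
R3 <- R3 - (4)*R2:  [  0   0  -3   3  15 ]
R4 <- R4 - (-1)*R2:  [   0    0    9  -14  -55 ]
R4 <- R4 - (-3)*R3:  [   0    0    0   -5  -10 ]
Row echelon form:
[ -5  -1  -3   3  |  -11 ]
[  0  -6   3  -3  |  -21 ]
[  0   0  -3   3  |   15 ]
[  0   0   0  -5  |  -10 ]
Back-substitution:
t = (-10) / -5 = 2
w = (15 - (3)*(2)) / -3 = -3
v = (-21 - (3)*(-3) - (-3)*(2)) / -6 = 1
u = (-11 - (-1)*(1) - (-3)*(-3) - (3)*(2)) / -5 = 5

(5, 1, -3, 2)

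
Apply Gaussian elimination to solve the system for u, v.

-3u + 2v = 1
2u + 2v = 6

Forward elimination on [A|b]:
R2 <- R2 - (-2/3)*R1:  [    0  10/3  20/3 ]
Row echelon form:
[ -3     2  |     1 ]
[  0  10/3  |  20/3 ]
Back-substitution:
v = (20/3) / (10/3) = 2
u = (1 - (2)*(2)) / -3 = 1

(1, 2)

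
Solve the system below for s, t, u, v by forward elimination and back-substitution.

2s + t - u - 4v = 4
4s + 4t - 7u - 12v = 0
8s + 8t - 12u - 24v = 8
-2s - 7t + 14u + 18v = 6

(-2, 0, 4, -3)

Forward elimination on [A|b]:
R2 <- R2 - (2)*R1:  [  0   2  -5  -4  -8 ]
R3 <- R3 - (4)*R1:  [  0   4  -8  -8  -8 ]
R4 <- R4 - (-1)*R1:  [  0  -6  13  14  10 ]
R3 <- R3 - (2)*R2:  [ 0  0  2  0  8 ]
R4 <- R4 - (-3)*R2:  [   0    0   -2    2  -14 ]
R4 <- R4 - (-1)*R3:  [  0   0   0   2  -6 ]
Row echelon form:
[ 2  1  -1  -4  |   4 ]
[ 0  2  -5  -4  |  -8 ]
[ 0  0   2   0  |   8 ]
[ 0  0   0   2  |  -6 ]
Back-substitution:
v = (-6) / 2 = -3
u = (8) / 2 = 4
t = (-8 - (-5)*(4) - (-4)*(-3)) / 2 = 0
s = (4 - (1)*(0) - (-1)*(4) - (-4)*(-3)) / 2 = -2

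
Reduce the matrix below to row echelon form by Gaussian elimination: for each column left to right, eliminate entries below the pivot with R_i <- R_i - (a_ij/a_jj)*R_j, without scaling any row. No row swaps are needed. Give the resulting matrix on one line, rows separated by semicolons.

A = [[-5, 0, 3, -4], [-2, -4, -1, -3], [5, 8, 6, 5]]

REF = [-5 0 3 -4; 0 -4 -11/5 -7/5; 0 0 23/5 -9/5]

Forward elimination:
R2 <- R2 - (2/5)*R1:  [     0     -4  -11/5   -7/5 ]
R3 <- R3 - (-1)*R1:  [ 0  8  9  1 ]
R3 <- R3 - (-2)*R2:  [    0     0  23/5  -9/5 ]
Row echelon form:
[ -5   0      3    -4 ]
[  0  -4  -11/5  -7/5 ]
[  0   0   23/5  -9/5 ]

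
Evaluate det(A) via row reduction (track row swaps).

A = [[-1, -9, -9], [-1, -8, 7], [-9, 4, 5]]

det(A) = 1274

Forward elimination:
R2 <- R2 - (1)*R1:  [  0   1  16 ]
R3 <- R3 - (9)*R1:  [  0  85  86 ]
R3 <- R3 - (85)*R2:  [     0      0  -1274 ]
Upper-triangular form:
[ -1  -9     -9 ]
[  0   1     16 ]
[  0   0  -1274 ]
det(A) = (-1)^0 * (-1) * (1) * (-1274) = 1274  (0 row swaps -> sign +1)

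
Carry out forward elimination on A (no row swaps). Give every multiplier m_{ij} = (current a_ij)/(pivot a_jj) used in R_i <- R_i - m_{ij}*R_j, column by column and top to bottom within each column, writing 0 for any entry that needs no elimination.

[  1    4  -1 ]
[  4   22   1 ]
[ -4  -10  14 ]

multipliers: 4, -4, 1

Forward elimination:
R2 <- R2 - (4)*R1:  [ 0  6  5 ]
R3 <- R3 - (-4)*R1:  [  0   6  10 ]
R3 <- R3 - (1)*R2:  [ 0  0  5 ]
Multipliers (in order of application): m_{21} = 4, m_{31} = -4, m_{32} = 1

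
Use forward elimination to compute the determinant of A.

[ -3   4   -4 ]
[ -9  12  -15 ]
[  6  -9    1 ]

det(A) = 9

Forward elimination:
R2 <- R2 - (3)*R1:  [  0   0  -3 ]
R3 <- R3 - (-2)*R1:  [  0  -1  -7 ]
R2 <-> R3   (pivot in column 2 was zero)
[ -3   4  -4 ]
[  0  -1  -7 ]
[  0   0  -3 ]
Upper-triangular form:
[ -3   4  -4 ]
[  0  -1  -7 ]
[  0   0  -3 ]
det(A) = (-1)^1 * (-3) * (-1) * (-3) = 9  (1 row swap -> sign -1)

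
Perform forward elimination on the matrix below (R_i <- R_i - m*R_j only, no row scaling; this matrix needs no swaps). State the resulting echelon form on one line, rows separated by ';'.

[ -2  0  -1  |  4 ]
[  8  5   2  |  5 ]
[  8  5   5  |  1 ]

REF = [-2 0 -1 4; 0 5 -2 21; 0 0 3 -4]

Forward elimination:
R2 <- R2 - (-4)*R1:  [  0   5  -2  21 ]
R3 <- R3 - (-4)*R1:  [  0   5   1  17 ]
R3 <- R3 - (1)*R2:  [  0   0   3  -4 ]
Row echelon form:
[ -2  0  -1  |   4 ]
[  0  5  -2  |  21 ]
[  0  0   3  |  -4 ]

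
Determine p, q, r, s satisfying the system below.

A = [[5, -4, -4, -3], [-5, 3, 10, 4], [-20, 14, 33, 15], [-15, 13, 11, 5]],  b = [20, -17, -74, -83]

(3, -4, -1, 5)

Forward elimination on [A|b]:
R2 <- R2 - (-1)*R1:  [  0  -1   6   1   3 ]
R3 <- R3 - (-4)*R1:  [  0  -2  17   3   6 ]
R4 <- R4 - (-3)*R1:  [   0    1   -1   -4  -23 ]
R3 <- R3 - (2)*R2:  [ 0  0  5  1  0 ]
R4 <- R4 - (-1)*R2:  [   0    0    5   -3  -20 ]
R4 <- R4 - (1)*R3:  [   0    0    0   -4  -20 ]
Row echelon form:
[ 5  -4  -4  -3  |   20 ]
[ 0  -1   6   1  |    3 ]
[ 0   0   5   1  |    0 ]
[ 0   0   0  -4  |  -20 ]
Back-substitution:
s = (-20) / -4 = 5
r = (0 - (1)*(5)) / 5 = -1
q = (3 - (6)*(-1) - (1)*(5)) / -1 = -4
p = (20 - (-4)*(-4) - (-4)*(-1) - (-3)*(5)) / 5 = 3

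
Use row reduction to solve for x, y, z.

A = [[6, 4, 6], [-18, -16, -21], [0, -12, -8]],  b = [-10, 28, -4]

Forward elimination on [A|b]:
R2 <- R2 - (-3)*R1:  [  0  -4  -3  -2 ]
R3 <- R3 - (3)*R2:  [ 0  0  1  2 ]
Row echelon form:
[ 6   4   6  |  -10 ]
[ 0  -4  -3  |   -2 ]
[ 0   0   1  |    2 ]
Back-substitution:
z = (2) / 1 = 2
y = (-2 - (-3)*(2)) / -4 = -1
x = (-10 - (4)*(-1) - (6)*(2)) / 6 = -3

(-3, -1, 2)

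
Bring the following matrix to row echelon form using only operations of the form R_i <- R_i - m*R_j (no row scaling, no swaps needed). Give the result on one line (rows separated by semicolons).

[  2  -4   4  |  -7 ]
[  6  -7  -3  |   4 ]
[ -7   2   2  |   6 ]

REF = [2 -4 4 -7; 0 5 -15 25; 0 0 -20 83/2]

Forward elimination:
R2 <- R2 - (3)*R1:  [   0    5  -15   25 ]
R3 <- R3 - (-7/2)*R1:  [     0    -12     16  -37/2 ]
R3 <- R3 - (-12/5)*R2:  [    0     0   -20  83/2 ]
Row echelon form:
[ 2  -4    4  |    -7 ]
[ 0   5  -15  |    25 ]
[ 0   0  -20  |  83/2 ]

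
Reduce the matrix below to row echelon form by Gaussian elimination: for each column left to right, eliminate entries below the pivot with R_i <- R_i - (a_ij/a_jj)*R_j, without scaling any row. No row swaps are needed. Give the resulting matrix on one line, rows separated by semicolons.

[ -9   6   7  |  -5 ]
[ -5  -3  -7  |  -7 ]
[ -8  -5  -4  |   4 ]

Forward elimination:
R2 <- R2 - (5/9)*R1:  [     0  -19/3  -98/9  -38/9 ]
R3 <- R3 - (8/9)*R1:  [     0  -31/3  -92/9   76/9 ]
R3 <- R3 - (31/19)*R2:  [      0       0  430/57    46/3 ]
Row echelon form:
[ -9      6       7  |     -5 ]
[  0  -19/3   -98/9  |  -38/9 ]
[  0      0  430/57  |   46/3 ]

REF = [-9 6 7 -5; 0 -19/3 -98/9 -38/9; 0 0 430/57 46/3]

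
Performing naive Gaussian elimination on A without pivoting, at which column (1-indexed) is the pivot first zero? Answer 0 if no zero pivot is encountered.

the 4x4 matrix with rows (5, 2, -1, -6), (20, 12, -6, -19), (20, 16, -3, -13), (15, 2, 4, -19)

Naive forward elimination:
R2 <- R2 - (4)*R1:  [  0   4  -2   5 ]
R3 <- R3 - (4)*R1:  [  0   8   1  11 ]
R4 <- R4 - (3)*R1:  [  0  -4   7  -1 ]
R3 <- R3 - (2)*R2:  [ 0  0  5  1 ]
R4 <- R4 - (-1)*R2:  [ 0  0  5  4 ]
R4 <- R4 - (1)*R3:  [ 0  0  0  3 ]
All pivots nonzero; naive elimination completes without hitting a zero pivot.

first zero-pivot column = 0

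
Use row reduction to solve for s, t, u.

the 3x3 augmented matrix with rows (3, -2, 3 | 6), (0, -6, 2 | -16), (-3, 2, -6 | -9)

Forward elimination on [A|b]:
R3 <- R3 - (-1)*R1:  [  0   0  -3  -3 ]
Row echelon form:
[ 3  -2   3  |    6 ]
[ 0  -6   2  |  -16 ]
[ 0   0  -3  |   -3 ]
Back-substitution:
u = (-3) / -3 = 1
t = (-16 - (2)*(1)) / -6 = 3
s = (6 - (-2)*(3) - (3)*(1)) / 3 = 3

(3, 3, 1)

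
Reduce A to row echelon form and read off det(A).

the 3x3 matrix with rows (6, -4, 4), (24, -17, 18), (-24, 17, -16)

det(A) = -12

Forward elimination:
R2 <- R2 - (4)*R1:  [  0  -1   2 ]
R3 <- R3 - (-4)*R1:  [ 0  1  0 ]
R3 <- R3 - (-1)*R2:  [ 0  0  2 ]
Upper-triangular form:
[ 6  -4  4 ]
[ 0  -1  2 ]
[ 0   0  2 ]
det(A) = (-1)^0 * (6) * (-1) * (2) = -12  (0 row swaps -> sign +1)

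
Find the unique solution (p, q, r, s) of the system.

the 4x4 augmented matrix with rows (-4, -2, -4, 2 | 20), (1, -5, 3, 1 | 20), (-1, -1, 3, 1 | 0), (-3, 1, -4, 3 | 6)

Forward elimination on [A|b]:
R2 <- R2 - (-1/4)*R1:  [     0  -11/2      2    3/2     25 ]
R3 <- R3 - (1/4)*R1:  [    0  -1/2     4   1/2    -5 ]
R4 <- R4 - (3/4)*R1:  [   0  5/2   -1  3/2   -9 ]
R3 <- R3 - (1/11)*R2:  [      0       0   42/11    4/11  -80/11 ]
R4 <- R4 - (-5/11)*R2:  [     0      0  -1/11  24/11  26/11 ]
R4 <- R4 - (-1/42)*R3:  [     0      0      0  46/21  46/21 ]
Row echelon form:
[ -4     -2     -4      2  |      20 ]
[  0  -11/2      2    3/2  |      25 ]
[  0      0  42/11   4/11  |  -80/11 ]
[  0      0      0  46/21  |   46/21 ]
Back-substitution:
s = (46/21) / (46/21) = 1
r = (-80/11 - (4/11)*(1)) / (42/11) = -2
q = (25 - (2)*(-2) - (3/2)*(1)) / (-11/2) = -5
p = (20 - (-2)*(-5) - (-4)*(-2) - (2)*(1)) / -4 = 0

(0, -5, -2, 1)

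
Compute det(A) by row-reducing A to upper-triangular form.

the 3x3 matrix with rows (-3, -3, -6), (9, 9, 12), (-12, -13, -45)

det(A) = 18

Forward elimination:
R2 <- R2 - (-3)*R1:  [  0   0  -6 ]
R3 <- R3 - (4)*R1:  [   0   -1  -21 ]
R2 <-> R3   (pivot in column 2 was zero)
[ -3  -3   -6 ]
[  0  -1  -21 ]
[  0   0   -6 ]
Upper-triangular form:
[ -3  -3   -6 ]
[  0  -1  -21 ]
[  0   0   -6 ]
det(A) = (-1)^1 * (-3) * (-1) * (-6) = 18  (1 row swap -> sign -1)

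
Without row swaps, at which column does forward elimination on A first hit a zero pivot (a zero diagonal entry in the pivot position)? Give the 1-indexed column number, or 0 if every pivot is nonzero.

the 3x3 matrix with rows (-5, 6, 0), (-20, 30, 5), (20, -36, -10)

Naive forward elimination:
R2 <- R2 - (4)*R1:  [ 0  6  5 ]
R3 <- R3 - (-4)*R1:  [   0  -12  -10 ]
R3 <- R3 - (-2)*R2:  [ 0  0  0 ]
Matrix at this point:
[ -5  6  0 ]
[  0  6  5 ]
[  0  0  0 ]
Pivot entry (3,3) in the last row is zero and there are no rows below to swap with -> zero pivot in column 3 (A is singular).

first zero-pivot column = 3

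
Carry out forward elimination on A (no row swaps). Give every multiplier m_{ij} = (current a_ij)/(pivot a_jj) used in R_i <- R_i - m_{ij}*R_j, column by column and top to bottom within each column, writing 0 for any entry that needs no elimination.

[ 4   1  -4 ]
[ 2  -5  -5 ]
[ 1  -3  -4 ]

multipliers: 1/2, 1/4, 13/22

Forward elimination:
R2 <- R2 - (1/2)*R1:  [     0  -11/2     -3 ]
R3 <- R3 - (1/4)*R1:  [     0  -13/4     -3 ]
R3 <- R3 - (13/22)*R2:  [      0       0  -27/22 ]
Multipliers (in order of application): m_{21} = 1/2, m_{31} = 1/4, m_{32} = 13/22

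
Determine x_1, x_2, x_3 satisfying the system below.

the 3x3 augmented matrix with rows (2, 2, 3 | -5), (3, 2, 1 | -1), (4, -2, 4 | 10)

(2, -3, -1)

Forward elimination on [A|b]:
R2 <- R2 - (3/2)*R1:  [    0    -1  -7/2  13/2 ]
R3 <- R3 - (2)*R1:  [  0  -6  -2  20 ]
R3 <- R3 - (6)*R2:  [   0    0   19  -19 ]
Row echelon form:
[ 2   2     3  |    -5 ]
[ 0  -1  -7/2  |  13/2 ]
[ 0   0    19  |   -19 ]
Back-substitution:
x_3 = (-19) / 19 = -1
x_2 = (13/2 - (-7/2)*(-1)) / -1 = -3
x_1 = (-5 - (2)*(-3) - (3)*(-1)) / 2 = 2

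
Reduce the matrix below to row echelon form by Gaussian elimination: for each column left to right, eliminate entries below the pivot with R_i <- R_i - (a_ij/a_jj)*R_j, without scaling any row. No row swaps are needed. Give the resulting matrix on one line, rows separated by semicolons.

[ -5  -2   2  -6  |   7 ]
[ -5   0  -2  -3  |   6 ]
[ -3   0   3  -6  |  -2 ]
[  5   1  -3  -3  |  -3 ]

Forward elimination:
R2 <- R2 - (1)*R1:  [  0   2  -4   3  -1 ]
R3 <- R3 - (3/5)*R1:  [     0    6/5    9/5  -12/5  -31/5 ]
R4 <- R4 - (-1)*R1:  [  0  -1  -1  -9   4 ]
R3 <- R3 - (3/5)*R2:  [     0      0   21/5  -21/5  -28/5 ]
R4 <- R4 - (-1/2)*R2:  [     0      0     -3  -15/2    7/2 ]
R4 <- R4 - (-5/7)*R3:  [     0      0      0  -21/2   -1/2 ]
Row echelon form:
[ -5  -2     2     -6  |      7 ]
[  0   2    -4      3  |     -1 ]
[  0   0  21/5  -21/5  |  -28/5 ]
[  0   0     0  -21/2  |   -1/2 ]

REF = [-5 -2 2 -6 7; 0 2 -4 3 -1; 0 0 21/5 -21/5 -28/5; 0 0 0 -21/2 -1/2]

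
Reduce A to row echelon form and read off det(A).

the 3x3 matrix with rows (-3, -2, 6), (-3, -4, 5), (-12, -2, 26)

det(A) = -6

Forward elimination:
R2 <- R2 - (1)*R1:  [  0  -2  -1 ]
R3 <- R3 - (4)*R1:  [ 0  6  2 ]
R3 <- R3 - (-3)*R2:  [  0   0  -1 ]
Upper-triangular form:
[ -3  -2   6 ]
[  0  -2  -1 ]
[  0   0  -1 ]
det(A) = (-1)^0 * (-3) * (-2) * (-1) = -6  (0 row swaps -> sign +1)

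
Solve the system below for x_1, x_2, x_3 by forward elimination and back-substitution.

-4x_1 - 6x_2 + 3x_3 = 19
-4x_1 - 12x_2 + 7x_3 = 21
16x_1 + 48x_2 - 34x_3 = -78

(-4, -1, -1)

Forward elimination on [A|b]:
R2 <- R2 - (1)*R1:  [  0  -6   4   2 ]
R3 <- R3 - (-4)*R1:  [   0   24  -22   -2 ]
R3 <- R3 - (-4)*R2:  [  0   0  -6   6 ]
Row echelon form:
[ -4  -6   3  |  19 ]
[  0  -6   4  |   2 ]
[  0   0  -6  |   6 ]
Back-substitution:
x_3 = (6) / -6 = -1
x_2 = (2 - (4)*(-1)) / -6 = -1
x_1 = (19 - (-6)*(-1) - (3)*(-1)) / -4 = -4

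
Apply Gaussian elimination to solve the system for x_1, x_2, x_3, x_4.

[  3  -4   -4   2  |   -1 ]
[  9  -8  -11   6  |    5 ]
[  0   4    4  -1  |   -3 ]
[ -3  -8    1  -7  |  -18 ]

Forward elimination on [A|b]:
R2 <- R2 - (3)*R1:  [ 0  4  1  0  8 ]
R4 <- R4 - (-1)*R1:  [   0  -12   -3   -5  -19 ]
R3 <- R3 - (1)*R2:  [   0    0    3   -1  -11 ]
R4 <- R4 - (-3)*R2:  [  0   0   0  -5   5 ]
Row echelon form:
[ 3  -4  -4   2  |   -1 ]
[ 0   4   1   0  |    8 ]
[ 0   0   3  -1  |  -11 ]
[ 0   0   0  -5  |    5 ]
Back-substitution:
x_4 = (5) / -5 = -1
x_3 = (-11 - (-1)*(-1)) / 3 = -4
x_2 = (8 - (1)*(-4)) / 4 = 3
x_1 = (-1 - (-4)*(3) - (-4)*(-4) - (2)*(-1)) / 3 = -1

(-1, 3, -4, -1)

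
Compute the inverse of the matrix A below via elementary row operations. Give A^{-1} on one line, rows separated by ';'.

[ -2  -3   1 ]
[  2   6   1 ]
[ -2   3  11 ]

Gauss-Jordan on [A | I]:
R1 <- (1/-2)*R1:  [    1   3/2  -1/2  |  -1/2     0     0 ]
R2 <- R2 - (2)*R1:  [ 0  3  2  |  1  1  0 ]
R3 <- R3 - (-2)*R1:  [  0   6  10  |  -1   0   1 ]
R2 <- (1/3)*R2:  [   0    1  2/3  |  1/3  1/3    0 ]
R1 <- R1 - (3/2)*R2:  [    1     0  -3/2  |    -1  -1/2     0 ]
R3 <- R3 - (6)*R2:  [  0   0   6  |  -3  -2   1 ]
R3 <- (1/6)*R3:  [    0     0     1  |  -1/2  -1/3   1/6 ]
R1 <- R1 - (-3/2)*R3:  [    1     0     0  |  -7/4    -1   1/4 ]
R2 <- R2 - (2/3)*R3:  [    0     1     0  |   2/3   5/9  -1/9 ]
Right block of [I | A^{-1}] is the inverse:
[ -7/4    -1   1/4 ]
[  2/3   5/9  -1/9 ]
[ -1/2  -1/3   1/6 ]

inverse = [-7/4 -1 1/4; 2/3 5/9 -1/9; -1/2 -1/3 1/6]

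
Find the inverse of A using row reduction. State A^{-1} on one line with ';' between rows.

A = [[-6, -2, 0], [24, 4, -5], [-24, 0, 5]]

Gauss-Jordan on [A | I]:
R1 <- (1/-6)*R1:  [    1   1/3     0  |  -1/6     0     0 ]
R2 <- R2 - (24)*R1:  [  0  -4  -5  |   4   1   0 ]
R3 <- R3 - (-24)*R1:  [  0   8   5  |  -4   0   1 ]
R2 <- (1/-4)*R2:  [    0     1   5/4  |    -1  -1/4     0 ]
R1 <- R1 - (1/3)*R2:  [     1      0  -5/12  |    1/6   1/12      0 ]
R3 <- R3 - (8)*R2:  [  0   0  -5  |   4   2   1 ]
R3 <- (1/-5)*R3:  [    0     0     1  |  -4/5  -2/5  -1/5 ]
R1 <- R1 - (-5/12)*R3:  [     1      0      0  |   -1/6  -1/12  -1/12 ]
R2 <- R2 - (5/4)*R3:  [   0    1    0  |    0  1/4  1/4 ]
Right block of [I | A^{-1}] is the inverse:
[ -1/6  -1/12  -1/12 ]
[    0    1/4    1/4 ]
[ -4/5   -2/5   -1/5 ]

inverse = [-1/6 -1/12 -1/12; 0 1/4 1/4; -4/5 -2/5 -1/5]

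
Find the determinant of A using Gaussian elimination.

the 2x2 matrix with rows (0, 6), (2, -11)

Forward elimination:
R1 <-> R2   (pivot in column 1 was zero)
[ 2  -11 ]
[ 0    6 ]
Upper-triangular form:
[ 2  -11 ]
[ 0    6 ]
det(A) = (-1)^1 * (2) * (6) = -12  (1 row swap -> sign -1)

det(A) = -12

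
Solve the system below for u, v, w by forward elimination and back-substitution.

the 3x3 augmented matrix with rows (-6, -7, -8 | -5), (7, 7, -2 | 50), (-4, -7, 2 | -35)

Forward elimination on [A|b]:
R2 <- R2 - (-7/6)*R1:  [     0   -7/6  -34/3  265/6 ]
R3 <- R3 - (2/3)*R1:  [     0   -7/3   22/3  -95/3 ]
R3 <- R3 - (2)*R2:  [    0     0    30  -120 ]
Row echelon form:
[ -6    -7     -8  |     -5 ]
[  0  -7/6  -34/3  |  265/6 ]
[  0     0     30  |   -120 ]
Back-substitution:
w = (-120) / 30 = -4
v = (265/6 - (-34/3)*(-4)) / (-7/6) = 1
u = (-5 - (-7)*(1) - (-8)*(-4)) / -6 = 5

(5, 1, -4)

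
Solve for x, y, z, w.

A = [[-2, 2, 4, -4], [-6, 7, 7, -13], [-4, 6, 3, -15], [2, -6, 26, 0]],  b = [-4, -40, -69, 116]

Forward elimination on [A|b]:
R2 <- R2 - (3)*R1:  [   0    1   -5   -1  -28 ]
R3 <- R3 - (2)*R1:  [   0    2   -5   -7  -61 ]
R4 <- R4 - (-1)*R1:  [   0   -4   30   -4  112 ]
R3 <- R3 - (2)*R2:  [  0   0   5  -5  -5 ]
R4 <- R4 - (-4)*R2:  [  0   0  10  -8   0 ]
R4 <- R4 - (2)*R3:  [  0   0   0   2  10 ]
Row echelon form:
[ -2  2   4  -4  |   -4 ]
[  0  1  -5  -1  |  -28 ]
[  0  0   5  -5  |   -5 ]
[  0  0   0   2  |   10 ]
Back-substitution:
w = (10) / 2 = 5
z = (-5 - (-5)*(5)) / 5 = 4
y = (-28 - (-5)*(4) - (-1)*(5)) / 1 = -3
x = (-4 - (2)*(-3) - (4)*(4) - (-4)*(5)) / -2 = -3

(-3, -3, 4, 5)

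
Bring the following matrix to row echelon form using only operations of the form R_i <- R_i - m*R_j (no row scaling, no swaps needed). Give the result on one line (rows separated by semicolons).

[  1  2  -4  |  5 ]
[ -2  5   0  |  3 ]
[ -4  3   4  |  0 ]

REF = [1 2 -4 5; 0 9 -8 13; 0 0 -20/9 37/9]

Forward elimination:
R2 <- R2 - (-2)*R1:  [  0   9  -8  13 ]
R3 <- R3 - (-4)*R1:  [   0   11  -12   20 ]
R3 <- R3 - (11/9)*R2:  [     0      0  -20/9   37/9 ]
Row echelon form:
[ 1  2     -4  |     5 ]
[ 0  9     -8  |    13 ]
[ 0  0  -20/9  |  37/9 ]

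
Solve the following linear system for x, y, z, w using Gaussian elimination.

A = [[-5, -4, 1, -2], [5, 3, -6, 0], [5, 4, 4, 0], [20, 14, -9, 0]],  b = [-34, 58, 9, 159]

Forward elimination on [A|b]:
R2 <- R2 - (-1)*R1:  [  0  -1  -5  -2  24 ]
R3 <- R3 - (-1)*R1:  [   0    0    5   -2  -25 ]
R4 <- R4 - (-4)*R1:  [  0  -2  -5  -8  23 ]
R4 <- R4 - (2)*R2:  [   0    0    5   -4  -25 ]
R4 <- R4 - (1)*R3:  [  0   0   0  -2   0 ]
Row echelon form:
[ -5  -4   1  -2  |  -34 ]
[  0  -1  -5  -2  |   24 ]
[  0   0   5  -2  |  -25 ]
[  0   0   0  -2  |    0 ]
Back-substitution:
w = (0) / -2 = 0
z = (-25 - (-2)*(0)) / 5 = -5
y = (24 - (-5)*(-5) - (-2)*(0)) / -1 = 1
x = (-34 - (-4)*(1) - (1)*(-5) - (-2)*(0)) / -5 = 5

(5, 1, -5, 0)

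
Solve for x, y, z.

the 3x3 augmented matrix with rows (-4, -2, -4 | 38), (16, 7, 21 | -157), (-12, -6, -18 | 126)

Forward elimination on [A|b]:
R2 <- R2 - (-4)*R1:  [  0  -1   5  -5 ]
R3 <- R3 - (3)*R1:  [  0   0  -6  12 ]
Row echelon form:
[ -4  -2  -4  |  38 ]
[  0  -1   5  |  -5 ]
[  0   0  -6  |  12 ]
Back-substitution:
z = (12) / -6 = -2
y = (-5 - (5)*(-2)) / -1 = -5
x = (38 - (-2)*(-5) - (-4)*(-2)) / -4 = -5

(-5, -5, -2)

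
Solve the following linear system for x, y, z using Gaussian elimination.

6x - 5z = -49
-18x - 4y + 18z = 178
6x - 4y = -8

Forward elimination on [A|b]:
R2 <- R2 - (-3)*R1:  [  0  -4   3  31 ]
R3 <- R3 - (1)*R1:  [  0  -4   5  41 ]
R3 <- R3 - (1)*R2:  [  0   0   2  10 ]
Row echelon form:
[ 6   0  -5  |  -49 ]
[ 0  -4   3  |   31 ]
[ 0   0   2  |   10 ]
Back-substitution:
z = (10) / 2 = 5
y = (31 - (3)*(5)) / -4 = -4
x = (-49 - (-5)*(5)) / 6 = -4

(-4, -4, 5)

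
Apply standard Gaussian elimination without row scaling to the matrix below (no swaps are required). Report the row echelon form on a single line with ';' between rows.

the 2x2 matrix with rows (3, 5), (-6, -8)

REF = [3 5; 0 2]

Forward elimination:
R2 <- R2 - (-2)*R1:  [ 0  2 ]
Row echelon form:
[ 3  5 ]
[ 0  2 ]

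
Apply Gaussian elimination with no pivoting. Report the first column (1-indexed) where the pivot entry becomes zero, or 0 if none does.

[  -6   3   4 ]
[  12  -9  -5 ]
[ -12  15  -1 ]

first zero-pivot column = 3

Naive forward elimination:
R2 <- R2 - (-2)*R1:  [  0  -3   3 ]
R3 <- R3 - (2)*R1:  [  0   9  -9 ]
R3 <- R3 - (-3)*R2:  [ 0  0  0 ]
Matrix at this point:
[ -6   3  4 ]
[  0  -3  3 ]
[  0   0  0 ]
Pivot entry (3,3) in the last row is zero and there are no rows below to swap with -> zero pivot in column 3 (A is singular).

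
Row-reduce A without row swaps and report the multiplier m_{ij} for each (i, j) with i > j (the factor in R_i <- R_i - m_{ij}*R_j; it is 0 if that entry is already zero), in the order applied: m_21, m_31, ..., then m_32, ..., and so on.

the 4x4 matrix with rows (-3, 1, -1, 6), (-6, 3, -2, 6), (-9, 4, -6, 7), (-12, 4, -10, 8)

Forward elimination:
R2 <- R2 - (2)*R1:  [  0   1   0  -6 ]
R3 <- R3 - (3)*R1:  [   0    1   -3  -11 ]
R4 <- R4 - (4)*R1:  [   0    0   -6  -16 ]
R3 <- R3 - (1)*R2:  [  0   0  -3  -5 ]
R4: entry in column 2 is already 0 -> m_{42} = 0 (no row operation needed)
R4 <- R4 - (2)*R3:  [  0   0   0  -6 ]
Multipliers (in order of application): m_{21} = 2, m_{31} = 3, m_{41} = 4, m_{32} = 1, m_{42} = 0, m_{43} = 2

multipliers: 2, 3, 4, 1, 0, 2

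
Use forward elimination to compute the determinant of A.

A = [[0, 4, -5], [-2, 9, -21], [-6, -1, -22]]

det(A) = 48

Forward elimination:
R1 <-> R2   (pivot in column 1 was zero)
[ -2   9  -21 ]
[  0   4   -5 ]
[ -6  -1  -22 ]
R3 <- R3 - (3)*R1:  [   0  -28   41 ]
R3 <- R3 - (-7)*R2:  [ 0  0  6 ]
Upper-triangular form:
[ -2  9  -21 ]
[  0  4   -5 ]
[  0  0    6 ]
det(A) = (-1)^1 * (-2) * (4) * (6) = 48  (1 row swap -> sign -1)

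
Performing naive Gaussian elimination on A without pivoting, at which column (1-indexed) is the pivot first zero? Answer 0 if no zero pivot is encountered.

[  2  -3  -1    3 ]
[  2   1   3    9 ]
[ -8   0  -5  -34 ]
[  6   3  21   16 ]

first zero-pivot column = 0

Naive forward elimination:
R2 <- R2 - (1)*R1:  [ 0  4  4  6 ]
R3 <- R3 - (-4)*R1:  [   0  -12   -9  -22 ]
R4 <- R4 - (3)*R1:  [  0  12  24   7 ]
R3 <- R3 - (-3)*R2:  [  0   0   3  -4 ]
R4 <- R4 - (3)*R2:  [   0    0   12  -11 ]
R4 <- R4 - (4)*R3:  [ 0  0  0  5 ]
All pivots nonzero; naive elimination completes without hitting a zero pivot.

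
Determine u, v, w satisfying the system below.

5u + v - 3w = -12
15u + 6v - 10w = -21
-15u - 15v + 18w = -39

Forward elimination on [A|b]:
R2 <- R2 - (3)*R1:  [  0   3  -1  15 ]
R3 <- R3 - (-3)*R1:  [   0  -12    9  -75 ]
R3 <- R3 - (-4)*R2:  [   0    0    5  -15 ]
Row echelon form:
[ 5  1  -3  |  -12 ]
[ 0  3  -1  |   15 ]
[ 0  0   5  |  -15 ]
Back-substitution:
w = (-15) / 5 = -3
v = (15 - (-1)*(-3)) / 3 = 4
u = (-12 - (1)*(4) - (-3)*(-3)) / 5 = -5

(-5, 4, -3)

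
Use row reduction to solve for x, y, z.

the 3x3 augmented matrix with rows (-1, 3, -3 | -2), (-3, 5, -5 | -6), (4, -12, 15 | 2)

(2, -2, -2)

Forward elimination on [A|b]:
R2 <- R2 - (3)*R1:  [  0  -4   4   0 ]
R3 <- R3 - (-4)*R1:  [  0   0   3  -6 ]
Row echelon form:
[ -1   3  -3  |  -2 ]
[  0  -4   4  |   0 ]
[  0   0   3  |  -6 ]
Back-substitution:
z = (-6) / 3 = -2
y = (0 - (4)*(-2)) / -4 = -2
x = (-2 - (3)*(-2) - (-3)*(-2)) / -1 = 2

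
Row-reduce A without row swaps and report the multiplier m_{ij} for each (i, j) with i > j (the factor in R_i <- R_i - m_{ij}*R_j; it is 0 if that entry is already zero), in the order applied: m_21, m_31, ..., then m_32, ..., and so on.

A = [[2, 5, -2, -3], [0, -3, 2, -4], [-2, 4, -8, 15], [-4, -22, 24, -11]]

Forward elimination:
R2: entry in column 1 is already 0 -> m_{21} = 0 (no row operation needed)
R3 <- R3 - (-1)*R1:  [   0    9  -10   12 ]
R4 <- R4 - (-2)*R1:  [   0  -12   20  -17 ]
R3 <- R3 - (-3)*R2:  [  0   0  -4   0 ]
R4 <- R4 - (4)*R2:  [  0   0  12  -1 ]
R4 <- R4 - (-3)*R3:  [  0   0   0  -1 ]
Multipliers (in order of application): m_{21} = 0, m_{31} = -1, m_{41} = -2, m_{32} = -3, m_{42} = 4, m_{43} = -3

multipliers: 0, -1, -2, -3, 4, -3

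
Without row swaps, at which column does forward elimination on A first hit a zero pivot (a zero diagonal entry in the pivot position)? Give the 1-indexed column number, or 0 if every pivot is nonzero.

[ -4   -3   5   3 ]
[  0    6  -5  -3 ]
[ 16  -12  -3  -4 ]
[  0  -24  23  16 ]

Naive forward elimination:
R3 <- R3 - (-4)*R1:  [   0  -24   17    8 ]
R3 <- R3 - (-4)*R2:  [  0   0  -3  -4 ]
R4 <- R4 - (-4)*R2:  [ 0  0  3  4 ]
R4 <- R4 - (-1)*R3:  [ 0  0  0  0 ]
Matrix at this point:
[ -4  -3   5   3 ]
[  0   6  -5  -3 ]
[  0   0  -3  -4 ]
[  0   0   0   0 ]
Pivot entry (4,4) in the last row is zero and there are no rows below to swap with -> zero pivot in column 4 (A is singular).

first zero-pivot column = 4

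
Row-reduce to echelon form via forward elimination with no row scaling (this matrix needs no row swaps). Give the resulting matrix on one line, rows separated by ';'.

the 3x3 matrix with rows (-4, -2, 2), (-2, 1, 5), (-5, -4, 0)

Forward elimination:
R2 <- R2 - (1/2)*R1:  [ 0  2  4 ]
R3 <- R3 - (5/4)*R1:  [    0  -3/2  -5/2 ]
R3 <- R3 - (-3/4)*R2:  [   0    0  1/2 ]
Row echelon form:
[ -4  -2    2 ]
[  0   2    4 ]
[  0   0  1/2 ]

REF = [-4 -2 2; 0 2 4; 0 0 1/2]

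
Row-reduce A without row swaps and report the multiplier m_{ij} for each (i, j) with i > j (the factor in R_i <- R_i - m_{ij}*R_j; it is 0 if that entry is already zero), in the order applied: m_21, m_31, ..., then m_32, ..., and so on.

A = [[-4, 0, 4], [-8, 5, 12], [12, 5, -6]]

multipliers: 2, -3, 1

Forward elimination:
R2 <- R2 - (2)*R1:  [ 0  5  4 ]
R3 <- R3 - (-3)*R1:  [ 0  5  6 ]
R3 <- R3 - (1)*R2:  [ 0  0  2 ]
Multipliers (in order of application): m_{21} = 2, m_{31} = -3, m_{32} = 1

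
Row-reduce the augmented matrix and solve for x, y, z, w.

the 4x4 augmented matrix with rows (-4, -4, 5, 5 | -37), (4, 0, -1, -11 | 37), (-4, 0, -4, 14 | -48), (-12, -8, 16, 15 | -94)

Forward elimination on [A|b]:
R2 <- R2 - (-1)*R1:  [  0  -4   4  -6   0 ]
R3 <- R3 - (1)*R1:  [   0    4   -9    9  -11 ]
R4 <- R4 - (3)*R1:  [  0   4   1   0  17 ]
R3 <- R3 - (-1)*R2:  [   0    0   -5    3  -11 ]
R4 <- R4 - (-1)*R2:  [  0   0   5  -6  17 ]
R4 <- R4 - (-1)*R3:  [  0   0   0  -3   6 ]
Row echelon form:
[ -4  -4   5   5  |  -37 ]
[  0  -4   4  -6  |    0 ]
[  0   0  -5   3  |  -11 ]
[  0   0   0  -3  |    6 ]
Back-substitution:
w = (6) / -3 = -2
z = (-11 - (3)*(-2)) / -5 = 1
y = (0 - (4)*(1) - (-6)*(-2)) / -4 = 4
x = (-37 - (-4)*(4) - (5)*(1) - (5)*(-2)) / -4 = 4

(4, 4, 1, -2)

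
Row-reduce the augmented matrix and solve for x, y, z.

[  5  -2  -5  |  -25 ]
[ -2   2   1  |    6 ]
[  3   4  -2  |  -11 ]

(-1, 0, 4)

Forward elimination on [A|b]:
R2 <- R2 - (-2/5)*R1:  [   0  6/5   -1   -4 ]
R3 <- R3 - (3/5)*R1:  [    0  26/5     1     4 ]
R3 <- R3 - (13/3)*R2:  [    0     0  16/3  64/3 ]
Row echelon form:
[ 5   -2    -5  |   -25 ]
[ 0  6/5    -1  |    -4 ]
[ 0    0  16/3  |  64/3 ]
Back-substitution:
z = (64/3) / (16/3) = 4
y = (-4 - (-1)*(4)) / (6/5) = 0
x = (-25 - (-2)*(0) - (-5)*(4)) / 5 = -1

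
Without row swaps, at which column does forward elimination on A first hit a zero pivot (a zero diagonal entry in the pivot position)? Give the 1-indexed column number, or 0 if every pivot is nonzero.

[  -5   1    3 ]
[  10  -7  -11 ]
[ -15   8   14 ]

first zero-pivot column = 3

Naive forward elimination:
R2 <- R2 - (-2)*R1:  [  0  -5  -5 ]
R3 <- R3 - (3)*R1:  [ 0  5  5 ]
R3 <- R3 - (-1)*R2:  [ 0  0  0 ]
Matrix at this point:
[ -5   1   3 ]
[  0  -5  -5 ]
[  0   0   0 ]
Pivot entry (3,3) in the last row is zero and there are no rows below to swap with -> zero pivot in column 3 (A is singular).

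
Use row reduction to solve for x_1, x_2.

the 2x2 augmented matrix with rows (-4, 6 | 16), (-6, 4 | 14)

Forward elimination on [A|b]:
R2 <- R2 - (3/2)*R1:  [   0   -5  -10 ]
Row echelon form:
[ -4   6  |   16 ]
[  0  -5  |  -10 ]
Back-substitution:
x_2 = (-10) / -5 = 2
x_1 = (16 - (6)*(2)) / -4 = -1

(-1, 2)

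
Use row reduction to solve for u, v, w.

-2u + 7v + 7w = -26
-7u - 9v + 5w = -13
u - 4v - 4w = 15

(-1, 0, -4)

Forward elimination on [A|b]:
R2 <- R2 - (7/2)*R1:  [     0  -67/2  -39/2     78 ]
R3 <- R3 - (-1/2)*R1:  [    0  -1/2  -1/2     2 ]
R3 <- R3 - (1/67)*R2:  [      0       0  -14/67   56/67 ]
Row echelon form:
[ -2      7       7  |    -26 ]
[  0  -67/2   -39/2  |     78 ]
[  0      0  -14/67  |  56/67 ]
Back-substitution:
w = (56/67) / (-14/67) = -4
v = (78 - (-39/2)*(-4)) / (-67/2) = 0
u = (-26 - (7)*(0) - (7)*(-4)) / -2 = -1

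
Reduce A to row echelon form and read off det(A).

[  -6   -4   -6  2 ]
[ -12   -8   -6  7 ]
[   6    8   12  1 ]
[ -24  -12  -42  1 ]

det(A) = 288

Forward elimination:
R2 <- R2 - (2)*R1:  [ 0  0  6  3 ]
R3 <- R3 - (-1)*R1:  [ 0  4  6  3 ]
R4 <- R4 - (4)*R1:  [   0    4  -18   -7 ]
R2 <-> R3   (pivot in column 2 was zero)
[ -6  -4   -6   2 ]
[  0   4    6   3 ]
[  0   0    6   3 ]
[  0   4  -18  -7 ]
R4 <- R4 - (1)*R2:  [   0    0  -24  -10 ]
R4 <- R4 - (-4)*R3:  [ 0  0  0  2 ]
Upper-triangular form:
[ -6  -4  -6  2 ]
[  0   4   6  3 ]
[  0   0   6  3 ]
[  0   0   0  2 ]
det(A) = (-1)^1 * (-6) * (4) * (6) * (2) = 288  (1 row swap -> sign -1)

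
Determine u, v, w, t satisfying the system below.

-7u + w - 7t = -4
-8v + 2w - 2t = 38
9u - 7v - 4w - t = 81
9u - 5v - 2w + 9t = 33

Forward elimination on [A|b]:
R3 <- R3 - (-9/7)*R1:  [     0     -7  -19/7    -10  531/7 ]
R4 <- R4 - (-9/7)*R1:  [     0     -5   -5/7      0  195/7 ]
R3 <- R3 - (7/8)*R2:  [       0        0  -125/28    -33/4  1193/28 ]
R4 <- R4 - (5/8)*R2:  [      0       0  -55/28     5/4  115/28 ]
R4 <- R4 - (11/25)*R3:  [       0        0        0   122/25  -366/25 ]
Row echelon form:
[ -7   0        1      -7  |       -4 ]
[  0  -8        2      -2  |       38 ]
[  0   0  -125/28   -33/4  |  1193/28 ]
[  0   0        0  122/25  |  -366/25 ]
Back-substitution:
t = (-366/25) / (122/25) = -3
w = (1193/28 - (-33/4)*(-3)) / (-125/28) = -4
v = (38 - (2)*(-4) - (-2)*(-3)) / -8 = -5
u = (-4 - (1)*(-4) - (-7)*(-3)) / -7 = 3

(3, -5, -4, -3)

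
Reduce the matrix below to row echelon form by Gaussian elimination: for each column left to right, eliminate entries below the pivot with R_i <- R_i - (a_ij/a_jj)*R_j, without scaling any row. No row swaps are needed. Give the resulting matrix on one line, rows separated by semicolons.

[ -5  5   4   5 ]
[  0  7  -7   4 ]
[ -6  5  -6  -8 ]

Forward elimination:
R3 <- R3 - (6/5)*R1:  [     0     -1  -54/5    -14 ]
R3 <- R3 - (-1/7)*R2:  [     0      0  -59/5  -94/7 ]
Row echelon form:
[ -5  5      4      5 ]
[  0  7     -7      4 ]
[  0  0  -59/5  -94/7 ]

REF = [-5 5 4 5; 0 7 -7 4; 0 0 -59/5 -94/7]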